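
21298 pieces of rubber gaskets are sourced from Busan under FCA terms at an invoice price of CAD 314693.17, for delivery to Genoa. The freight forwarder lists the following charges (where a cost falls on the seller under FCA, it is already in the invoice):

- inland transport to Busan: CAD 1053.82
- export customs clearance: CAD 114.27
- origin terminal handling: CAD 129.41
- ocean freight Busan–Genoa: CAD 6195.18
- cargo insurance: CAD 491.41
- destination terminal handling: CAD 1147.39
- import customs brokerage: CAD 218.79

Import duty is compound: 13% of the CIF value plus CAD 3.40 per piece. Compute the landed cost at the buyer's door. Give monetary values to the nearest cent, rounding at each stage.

Total landed cost: CAD 437084.74

FCA: the seller delivers export-cleared goods to the carrier; the buyer bears costs from that point.
Already in the invoice (seller's account under FCA): inland to port, export clearance — exclude.
CIF value = FCA price + origin terminal + freight + insurance = 314693.17 + 129.41 + 6195.18 + 491.41 = 321509.17
Ad valorem component: 321509.17 × 13% = 41796.19
Specific component: 21298 × 3.40 = 72413.20
Import duty = 41796.19 + 72413.20 = 114209.39
Buyer bears: origin terminal 129.41 + freight 6195.18 + insurance 491.41 + destination terminal 1147.39 + brokerage 218.79 + duty 114209.39 = 122391.57
Landed cost = invoice 314693.17 + 122391.57 = 437084.74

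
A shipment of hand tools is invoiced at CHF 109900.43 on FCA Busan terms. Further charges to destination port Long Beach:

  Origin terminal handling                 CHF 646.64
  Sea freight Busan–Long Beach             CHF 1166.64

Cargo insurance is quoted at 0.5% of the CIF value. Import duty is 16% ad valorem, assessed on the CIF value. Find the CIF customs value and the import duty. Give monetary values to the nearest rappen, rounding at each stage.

Let C be the CIF value. C = FCA price + pre-shipment costs + freight + 0.5% × C
C − 0.5% × C = 109900.43 + 646.64 + 1166.64
0.995 × C = 111713.71
C = 111713.71 / 0.995 = 112275.09
Insurance premium = 0.5% × 112275.09 = 561.38
Import duty = 112275.09 × 16% = 17964.01

CIF value: CHF 112275.09; import duty: CHF 17964.01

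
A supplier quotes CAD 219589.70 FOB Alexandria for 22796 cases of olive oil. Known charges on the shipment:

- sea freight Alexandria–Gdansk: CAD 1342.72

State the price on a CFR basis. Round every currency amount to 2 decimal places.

CFR price: CAD 220932.42

From FOB to CFR, the seller additionally bears: freight.
CFR price = 219589.70 + 1342.72 = 220932.42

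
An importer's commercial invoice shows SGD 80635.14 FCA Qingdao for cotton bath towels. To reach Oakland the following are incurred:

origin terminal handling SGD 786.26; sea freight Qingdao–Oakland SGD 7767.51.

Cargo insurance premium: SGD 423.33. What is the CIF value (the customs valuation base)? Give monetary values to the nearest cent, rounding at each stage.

CIF value: SGD 89612.24

CIF = FCA price + pre-shipment costs + freight + insurance
CIF = 80635.14 + 786.26 + 7767.51 + 423.33 = 89612.24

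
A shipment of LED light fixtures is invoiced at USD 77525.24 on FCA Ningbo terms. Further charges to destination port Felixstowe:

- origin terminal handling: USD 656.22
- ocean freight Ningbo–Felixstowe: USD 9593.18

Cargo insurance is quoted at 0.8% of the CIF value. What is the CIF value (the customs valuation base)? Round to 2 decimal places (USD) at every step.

CIF value: USD 88482.50

Let C be the CIF value. C = FCA price + pre-shipment costs + freight + 0.8% × C
C − 0.8% × C = 77525.24 + 656.22 + 9593.18
0.992 × C = 87774.64
C = 87774.64 / 0.992 = 88482.50
Insurance premium = 0.8% × 88482.50 = 707.86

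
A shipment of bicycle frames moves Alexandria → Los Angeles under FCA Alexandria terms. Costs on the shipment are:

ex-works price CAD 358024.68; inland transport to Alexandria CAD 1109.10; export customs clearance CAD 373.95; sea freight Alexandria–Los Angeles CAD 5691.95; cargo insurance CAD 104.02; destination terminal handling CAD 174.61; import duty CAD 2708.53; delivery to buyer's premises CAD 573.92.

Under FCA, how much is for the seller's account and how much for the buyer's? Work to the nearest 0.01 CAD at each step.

FCA: the seller delivers export-cleared goods to the carrier; the buyer bears costs from that point.
Seller's account: goods 358024.68 + inland to port 1109.10 + export clearance 373.95 = 359507.73
Buyer's account: freight 5691.95 + insurance 104.02 + destination terminal 174.61 + duty 2708.53 + delivery 573.92 = 9253.03

Seller: CAD 359507.73; buyer: CAD 9253.03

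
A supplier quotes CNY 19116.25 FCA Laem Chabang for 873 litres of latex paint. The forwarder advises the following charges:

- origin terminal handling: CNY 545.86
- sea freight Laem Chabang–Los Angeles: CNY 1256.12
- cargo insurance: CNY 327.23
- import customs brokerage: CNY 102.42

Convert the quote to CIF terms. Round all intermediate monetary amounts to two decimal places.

Not relevant to the conversion: brokerage — on the buyer under both terms; not part of either seller's price.
From FCA to CIF, the seller additionally bears: origin terminal, freight, insurance.
CIF price = 19116.25 + 545.86 + 1256.12 + 327.23 = 21245.46

CIF price: CNY 21245.46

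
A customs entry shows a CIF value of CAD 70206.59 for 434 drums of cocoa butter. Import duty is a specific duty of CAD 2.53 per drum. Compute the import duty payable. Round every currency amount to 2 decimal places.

Import duty: CAD 1098.02

Import duty = 434 × 2.53 = 1098.02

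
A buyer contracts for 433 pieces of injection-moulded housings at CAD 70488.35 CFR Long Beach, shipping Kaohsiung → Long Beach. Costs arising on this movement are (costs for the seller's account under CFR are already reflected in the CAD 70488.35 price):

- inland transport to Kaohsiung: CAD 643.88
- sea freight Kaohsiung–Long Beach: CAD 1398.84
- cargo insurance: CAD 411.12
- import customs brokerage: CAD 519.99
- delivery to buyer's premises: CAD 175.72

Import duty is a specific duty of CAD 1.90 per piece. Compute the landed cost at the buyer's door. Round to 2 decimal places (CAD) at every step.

Total landed cost: CAD 72417.88

CFR: the seller pays costs through ocean freight to the destination port, but not insurance.
Already in the invoice (seller's account under CFR): inland to port, freight — exclude.
CIF value = CFR price + insurance = 70488.35 + 411.12 = 70899.47
Import duty = 433 × 1.90 = 822.70
Buyer bears: insurance 411.12 + brokerage 519.99 + delivery 175.72 + duty 822.70 = 1929.53
Landed cost = invoice 70488.35 + 1929.53 = 72417.88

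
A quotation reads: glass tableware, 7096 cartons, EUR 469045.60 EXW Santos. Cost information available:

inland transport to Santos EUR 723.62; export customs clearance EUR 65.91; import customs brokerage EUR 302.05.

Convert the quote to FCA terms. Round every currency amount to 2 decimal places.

Not relevant to the conversion: brokerage — on the buyer under both terms; not part of either seller's price.
From EXW to FCA, the seller additionally bears: inland to port, export clearance.
FCA price = 469045.60 + 723.62 + 65.91 = 469835.13

FCA price: EUR 469835.13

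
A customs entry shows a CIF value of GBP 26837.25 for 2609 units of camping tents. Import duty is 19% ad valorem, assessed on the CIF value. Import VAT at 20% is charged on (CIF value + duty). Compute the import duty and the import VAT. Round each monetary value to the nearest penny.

Import duty = 26837.25 × 19% = 5099.08
VAT base = CIF + duty = 26837.25 + 5099.08 = 31936.33
Import VAT = 31936.33 × 20% = 6387.27

Import duty: GBP 5099.08; import VAT: GBP 6387.27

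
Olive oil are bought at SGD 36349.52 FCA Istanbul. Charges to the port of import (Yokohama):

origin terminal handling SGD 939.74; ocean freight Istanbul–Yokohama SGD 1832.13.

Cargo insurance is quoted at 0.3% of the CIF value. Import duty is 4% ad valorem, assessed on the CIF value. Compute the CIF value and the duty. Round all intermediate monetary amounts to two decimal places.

CIF value: SGD 39239.11; import duty: SGD 1569.56

Let C be the CIF value. C = FCA price + pre-shipment costs + freight + 0.3% × C
C − 0.3% × C = 36349.52 + 939.74 + 1832.13
0.997 × C = 39121.39
C = 39121.39 / 0.997 = 39239.11
Insurance premium = 0.3% × 39239.11 = 117.72
Import duty = 39239.11 × 4% = 1569.56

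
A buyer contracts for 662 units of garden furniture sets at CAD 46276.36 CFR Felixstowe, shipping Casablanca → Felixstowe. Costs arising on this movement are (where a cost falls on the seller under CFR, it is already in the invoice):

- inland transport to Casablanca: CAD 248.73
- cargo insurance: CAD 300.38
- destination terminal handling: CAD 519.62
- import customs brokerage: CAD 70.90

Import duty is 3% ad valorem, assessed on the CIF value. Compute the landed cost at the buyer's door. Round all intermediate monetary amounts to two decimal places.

CFR: the seller pays costs through ocean freight to the destination port, but not insurance.
Already in the invoice (seller's account under CFR): inland to port — exclude.
CIF value = CFR price + insurance = 46276.36 + 300.38 = 46576.74
Import duty = 46576.74 × 3% = 1397.30
Buyer bears: insurance 300.38 + destination terminal 519.62 + brokerage 70.90 + duty 1397.30 = 2288.20
Landed cost = invoice 46276.36 + 2288.20 = 48564.56

Total landed cost: CAD 48564.56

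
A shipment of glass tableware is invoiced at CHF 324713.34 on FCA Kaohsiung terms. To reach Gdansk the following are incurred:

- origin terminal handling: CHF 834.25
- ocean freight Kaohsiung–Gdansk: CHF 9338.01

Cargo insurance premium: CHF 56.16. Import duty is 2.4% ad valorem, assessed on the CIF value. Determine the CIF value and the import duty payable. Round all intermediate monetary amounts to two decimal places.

CIF = FCA price + pre-shipment costs + freight + insurance
CIF = 324713.34 + 834.25 + 9338.01 + 56.16 = 334941.76
Import duty = 334941.76 × 2.4% = 8038.60

CIF value: CHF 334941.76; import duty: CHF 8038.60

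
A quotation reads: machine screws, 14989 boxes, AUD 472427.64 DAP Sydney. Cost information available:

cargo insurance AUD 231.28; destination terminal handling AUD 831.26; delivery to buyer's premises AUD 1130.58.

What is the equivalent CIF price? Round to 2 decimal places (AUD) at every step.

Not relevant to the conversion: insurance — on the seller under both DAP and CIF; already in the DAP price and stays in the CIF price.
From DAP to CIF, the seller no longer bears: destination terminal, delivery.
CIF price = 472427.64 − 831.26 − 1130.58 = 470465.80

CIF price: AUD 470465.80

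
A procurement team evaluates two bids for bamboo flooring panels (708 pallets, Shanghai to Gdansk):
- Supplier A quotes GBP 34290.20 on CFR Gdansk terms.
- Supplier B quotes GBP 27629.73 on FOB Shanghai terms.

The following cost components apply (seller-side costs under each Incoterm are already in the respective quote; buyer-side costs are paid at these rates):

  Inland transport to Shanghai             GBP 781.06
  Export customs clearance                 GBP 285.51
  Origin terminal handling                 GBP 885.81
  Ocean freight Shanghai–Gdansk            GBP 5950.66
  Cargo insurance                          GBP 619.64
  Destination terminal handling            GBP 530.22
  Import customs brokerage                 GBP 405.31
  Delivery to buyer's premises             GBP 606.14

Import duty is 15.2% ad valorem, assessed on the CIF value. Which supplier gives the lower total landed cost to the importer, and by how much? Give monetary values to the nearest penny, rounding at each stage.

Supplier B is cheaper by GBP 817.71

Supplier A (CFR):
CIF value = CFR price + insurance = 34290.20 + 619.64 = 34909.84
Import duty = 34909.84 × 15.2% = 5306.30
Buyer bears (A): 619.64 + 530.22 + 405.31 + 606.14 = 2161.31
Landed cost (A) = invoice 34290.20 + 2161.31 + duty 5306.30 = 41757.81
Supplier B (FOB):
CIF value = FOB price + freight + insurance = 27629.73 + 5950.66 + 619.64 = 34200.03
Import duty = 34200.03 × 15.2% = 5198.40
Buyer bears (B): 5950.66 + 619.64 + 530.22 + 405.31 + 606.14 = 8111.97
Landed cost (B) = invoice 27629.73 + 8111.97 + duty 5198.40 = 40940.10
Difference = |41757.81 − 40940.10| = 817.71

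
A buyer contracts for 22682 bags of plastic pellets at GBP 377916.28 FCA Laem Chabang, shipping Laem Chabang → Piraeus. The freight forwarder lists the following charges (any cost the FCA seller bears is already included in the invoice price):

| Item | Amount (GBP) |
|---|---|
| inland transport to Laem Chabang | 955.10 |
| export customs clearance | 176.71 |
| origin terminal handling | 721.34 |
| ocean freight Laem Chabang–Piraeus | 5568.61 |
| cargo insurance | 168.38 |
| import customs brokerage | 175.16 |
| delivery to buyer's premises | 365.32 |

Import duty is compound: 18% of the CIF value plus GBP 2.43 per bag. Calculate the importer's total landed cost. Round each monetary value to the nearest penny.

FCA: the seller delivers export-cleared goods to the carrier; the buyer bears costs from that point.
Already in the invoice (seller's account under FCA): inland to port, export clearance — exclude.
CIF value = FCA price + origin terminal + freight + insurance = 377916.28 + 721.34 + 5568.61 + 168.38 = 384374.61
Ad valorem component: 384374.61 × 18% = 69187.43
Specific component: 22682 × 2.43 = 55117.26
Import duty = 69187.43 + 55117.26 = 124304.69
Buyer bears: origin terminal 721.34 + freight 5568.61 + insurance 168.38 + brokerage 175.16 + delivery 365.32 + duty 124304.69 = 131303.50
Landed cost = invoice 377916.28 + 131303.50 = 509219.78

Total landed cost: GBP 509219.78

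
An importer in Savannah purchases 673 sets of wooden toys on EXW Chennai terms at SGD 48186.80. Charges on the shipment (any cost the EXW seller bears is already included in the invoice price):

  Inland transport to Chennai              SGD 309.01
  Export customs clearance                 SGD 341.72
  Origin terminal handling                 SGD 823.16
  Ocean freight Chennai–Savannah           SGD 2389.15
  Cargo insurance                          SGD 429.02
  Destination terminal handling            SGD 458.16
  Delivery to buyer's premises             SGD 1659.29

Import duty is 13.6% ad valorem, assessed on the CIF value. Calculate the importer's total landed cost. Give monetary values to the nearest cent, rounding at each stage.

EXW: the seller makes goods available at their premises; the buyer bears all onward costs.
CIF value = EXW price + inland to port + export clearance + origin terminal + freight + insurance = 48186.80 + 309.01 + 341.72 + 823.16 + 2389.15 + 429.02 = 52478.86
Import duty = 52478.86 × 13.6% = 7137.12
Buyer bears: inland to port 309.01 + export clearance 341.72 + origin terminal 823.16 + freight 2389.15 + insurance 429.02 + destination terminal 458.16 + delivery 1659.29 + duty 7137.12 = 13546.63
Landed cost = invoice 48186.80 + 13546.63 = 61733.43

Total landed cost: SGD 61733.43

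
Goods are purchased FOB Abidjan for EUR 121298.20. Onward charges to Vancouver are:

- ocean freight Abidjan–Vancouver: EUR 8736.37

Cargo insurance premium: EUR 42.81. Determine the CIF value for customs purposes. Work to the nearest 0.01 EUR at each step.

CIF = FOB price + freight + insurance
CIF = 121298.20 + 8736.37 + 42.81 = 130077.38

CIF value: EUR 130077.38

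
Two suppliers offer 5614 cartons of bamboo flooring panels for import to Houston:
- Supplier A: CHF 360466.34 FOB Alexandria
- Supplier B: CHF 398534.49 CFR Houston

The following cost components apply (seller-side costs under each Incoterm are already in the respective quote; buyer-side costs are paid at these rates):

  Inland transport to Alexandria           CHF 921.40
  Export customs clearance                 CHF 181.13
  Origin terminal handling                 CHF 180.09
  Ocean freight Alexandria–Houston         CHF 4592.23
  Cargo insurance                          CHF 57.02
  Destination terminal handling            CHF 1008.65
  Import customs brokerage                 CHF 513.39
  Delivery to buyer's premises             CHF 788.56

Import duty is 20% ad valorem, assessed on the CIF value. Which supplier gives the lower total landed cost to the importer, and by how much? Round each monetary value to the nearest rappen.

Supplier A (FOB):
CIF value = FOB price + freight + insurance = 360466.34 + 4592.23 + 57.02 = 365115.59
Import duty = 365115.59 × 20% = 73023.12
Buyer bears (A): 4592.23 + 57.02 + 1008.65 + 513.39 + 788.56 = 6959.85
Landed cost (A) = invoice 360466.34 + 6959.85 + duty 73023.12 = 440449.31
Supplier B (CFR):
CIF value = CFR price + insurance = 398534.49 + 57.02 = 398591.51
Import duty = 398591.51 × 20% = 79718.30
Buyer bears (B): 57.02 + 1008.65 + 513.39 + 788.56 = 2367.62
Landed cost (B) = invoice 398534.49 + 2367.62 + duty 79718.30 = 480620.41
Difference = |440449.31 − 480620.41| = 40171.10

Supplier A is cheaper by CHF 40171.10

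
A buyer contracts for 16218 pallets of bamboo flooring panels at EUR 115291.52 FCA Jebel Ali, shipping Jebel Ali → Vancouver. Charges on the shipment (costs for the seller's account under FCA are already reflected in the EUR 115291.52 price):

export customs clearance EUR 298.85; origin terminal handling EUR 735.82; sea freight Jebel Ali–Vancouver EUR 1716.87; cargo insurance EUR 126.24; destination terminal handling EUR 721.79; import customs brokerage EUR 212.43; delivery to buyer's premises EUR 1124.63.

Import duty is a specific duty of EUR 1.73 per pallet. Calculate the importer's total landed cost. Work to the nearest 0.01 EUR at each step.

FCA: the seller delivers export-cleared goods to the carrier; the buyer bears costs from that point.
Already in the invoice (seller's account under FCA): export clearance — exclude.
CIF value = FCA price + origin terminal + freight + insurance = 115291.52 + 735.82 + 1716.87 + 126.24 = 117870.45
Import duty = 16218 × 1.73 = 28057.14
Buyer bears: origin terminal 735.82 + freight 1716.87 + insurance 126.24 + destination terminal 721.79 + brokerage 212.43 + delivery 1124.63 + duty 28057.14 = 32694.92
Landed cost = invoice 115291.52 + 32694.92 = 147986.44

Total landed cost: EUR 147986.44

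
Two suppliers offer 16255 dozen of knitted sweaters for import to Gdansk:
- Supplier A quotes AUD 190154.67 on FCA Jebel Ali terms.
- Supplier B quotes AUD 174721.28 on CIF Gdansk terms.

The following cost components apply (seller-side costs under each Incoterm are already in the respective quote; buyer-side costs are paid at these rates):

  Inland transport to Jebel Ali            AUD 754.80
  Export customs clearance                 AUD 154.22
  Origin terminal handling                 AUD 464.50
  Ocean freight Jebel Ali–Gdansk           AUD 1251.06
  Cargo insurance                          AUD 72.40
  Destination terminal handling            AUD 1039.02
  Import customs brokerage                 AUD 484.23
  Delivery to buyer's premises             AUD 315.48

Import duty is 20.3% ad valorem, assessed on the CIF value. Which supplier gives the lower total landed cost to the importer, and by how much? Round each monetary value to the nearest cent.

Supplier A (FCA):
CIF value = FCA price + origin terminal + freight + insurance = 190154.67 + 464.50 + 1251.06 + 72.40 = 191942.63
Import duty = 191942.63 × 20.3% = 38964.35
Buyer bears (A): 464.50 + 1251.06 + 72.40 + 1039.02 + 484.23 + 315.48 = 3626.69
Landed cost (A) = invoice 190154.67 + 3626.69 + duty 38964.35 = 232745.71
Supplier B (CIF):
The CIF price already equals the CIF value: 174721.28
Import duty = 174721.28 × 20.3% = 35468.42
Buyer bears (B): 1039.02 + 484.23 + 315.48 = 1838.73
Landed cost (B) = invoice 174721.28 + 1838.73 + duty 35468.42 = 212028.43
Difference = |232745.71 − 212028.43| = 20717.28

Supplier B is cheaper by AUD 20717.28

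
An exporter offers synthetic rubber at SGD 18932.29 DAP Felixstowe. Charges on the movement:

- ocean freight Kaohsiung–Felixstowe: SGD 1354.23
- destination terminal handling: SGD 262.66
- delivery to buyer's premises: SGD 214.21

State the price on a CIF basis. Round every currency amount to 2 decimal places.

CIF price: SGD 18455.42

Not relevant to the conversion: freight — on the seller under both DAP and CIF; already in the DAP price and stays in the CIF price.
From DAP to CIF, the seller no longer bears: destination terminal, delivery.
CIF price = 18932.29 − 262.66 − 214.21 = 18455.42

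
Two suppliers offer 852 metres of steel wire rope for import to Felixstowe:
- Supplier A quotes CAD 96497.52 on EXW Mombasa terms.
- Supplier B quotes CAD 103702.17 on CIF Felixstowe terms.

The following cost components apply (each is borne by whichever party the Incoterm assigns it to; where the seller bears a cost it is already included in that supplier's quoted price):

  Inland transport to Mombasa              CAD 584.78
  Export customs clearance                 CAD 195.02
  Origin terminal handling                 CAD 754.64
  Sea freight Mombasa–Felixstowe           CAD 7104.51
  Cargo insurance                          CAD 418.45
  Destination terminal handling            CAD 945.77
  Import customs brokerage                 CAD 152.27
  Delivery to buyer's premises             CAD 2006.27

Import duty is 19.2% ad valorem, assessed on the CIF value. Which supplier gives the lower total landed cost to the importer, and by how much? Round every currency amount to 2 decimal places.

Supplier A (EXW):
CIF value = EXW price + inland to port + export clearance + origin terminal + freight + insurance = 96497.52 + 584.78 + 195.02 + 754.64 + 7104.51 + 418.45 = 105554.92
Import duty = 105554.92 × 19.2% = 20266.54
Buyer bears (A): 584.78 + 195.02 + 754.64 + 7104.51 + 418.45 + 945.77 + 152.27 + 2006.27 = 12161.71
Landed cost (A) = invoice 96497.52 + 12161.71 + duty 20266.54 = 128925.77
Supplier B (CIF):
The CIF price already equals the CIF value: 103702.17
Import duty = 103702.17 × 19.2% = 19910.82
Buyer bears (B): 945.77 + 152.27 + 2006.27 = 3104.31
Landed cost (B) = invoice 103702.17 + 3104.31 + duty 19910.82 = 126717.30
Difference = |128925.77 − 126717.30| = 2208.47

Supplier B is cheaper by CAD 2208.47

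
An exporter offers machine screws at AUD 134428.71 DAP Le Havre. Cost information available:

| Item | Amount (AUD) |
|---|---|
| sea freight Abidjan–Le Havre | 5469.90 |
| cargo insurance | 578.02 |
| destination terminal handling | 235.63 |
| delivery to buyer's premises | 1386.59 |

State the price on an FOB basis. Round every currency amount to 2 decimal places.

FOB price: AUD 126758.57

From DAP to FOB, the seller no longer bears: freight, insurance, destination terminal, delivery.
FOB price = 134428.71 − 5469.90 − 578.02 − 235.63 − 1386.59 = 126758.57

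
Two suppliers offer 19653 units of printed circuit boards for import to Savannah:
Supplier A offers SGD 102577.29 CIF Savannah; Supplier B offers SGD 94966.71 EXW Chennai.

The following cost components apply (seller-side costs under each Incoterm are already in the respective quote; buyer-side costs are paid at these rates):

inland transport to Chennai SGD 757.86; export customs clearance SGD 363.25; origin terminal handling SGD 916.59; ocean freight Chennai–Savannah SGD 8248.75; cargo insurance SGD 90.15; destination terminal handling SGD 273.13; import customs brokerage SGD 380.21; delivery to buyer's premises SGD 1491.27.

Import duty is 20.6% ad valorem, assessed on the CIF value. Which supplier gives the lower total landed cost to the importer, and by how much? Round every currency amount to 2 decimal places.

Supplier A is cheaper by SGD 3335.82

Supplier A (CIF):
The CIF price already equals the CIF value: 102577.29
Import duty = 102577.29 × 20.6% = 21130.92
Buyer bears (A): 273.13 + 380.21 + 1491.27 = 2144.61
Landed cost (A) = invoice 102577.29 + 2144.61 + duty 21130.92 = 125852.82
Supplier B (EXW):
CIF value = EXW price + inland to port + export clearance + origin terminal + freight + insurance = 94966.71 + 757.86 + 363.25 + 916.59 + 8248.75 + 90.15 = 105343.31
Import duty = 105343.31 × 20.6% = 21700.72
Buyer bears (B): 757.86 + 363.25 + 916.59 + 8248.75 + 90.15 + 273.13 + 380.21 + 1491.27 = 12521.21
Landed cost (B) = invoice 94966.71 + 12521.21 + duty 21700.72 = 129188.64
Difference = |125852.82 − 129188.64| = 3335.82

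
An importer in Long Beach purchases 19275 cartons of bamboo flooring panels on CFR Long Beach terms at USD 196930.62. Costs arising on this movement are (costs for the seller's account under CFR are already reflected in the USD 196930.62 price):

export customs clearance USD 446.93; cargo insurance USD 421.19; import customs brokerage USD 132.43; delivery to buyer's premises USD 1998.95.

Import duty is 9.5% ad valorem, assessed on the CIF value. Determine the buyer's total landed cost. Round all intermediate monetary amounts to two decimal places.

Total landed cost: USD 218231.61

CFR: the seller pays costs through ocean freight to the destination port, but not insurance.
Already in the invoice (seller's account under CFR): export clearance — exclude.
CIF value = CFR price + insurance = 196930.62 + 421.19 = 197351.81
Import duty = 197351.81 × 9.5% = 18748.42
Buyer bears: insurance 421.19 + brokerage 132.43 + delivery 1998.95 + duty 18748.42 = 21300.99
Landed cost = invoice 196930.62 + 21300.99 = 218231.61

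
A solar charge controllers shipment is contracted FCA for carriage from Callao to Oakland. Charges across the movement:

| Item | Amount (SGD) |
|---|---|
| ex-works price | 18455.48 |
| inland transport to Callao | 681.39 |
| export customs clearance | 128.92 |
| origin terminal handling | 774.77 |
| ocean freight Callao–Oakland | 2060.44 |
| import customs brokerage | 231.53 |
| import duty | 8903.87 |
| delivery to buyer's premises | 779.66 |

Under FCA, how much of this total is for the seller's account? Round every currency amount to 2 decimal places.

Seller's account: SGD 19265.79

FCA: the seller delivers export-cleared goods to the carrier; the buyer bears costs from that point.
Seller's account: goods 18455.48 + inland to port 681.39 + export clearance 128.92 = 19265.79
Buyer's account: origin terminal 774.77 + freight 2060.44 + brokerage 231.53 + duty 8903.87 + delivery 779.66 = 12750.27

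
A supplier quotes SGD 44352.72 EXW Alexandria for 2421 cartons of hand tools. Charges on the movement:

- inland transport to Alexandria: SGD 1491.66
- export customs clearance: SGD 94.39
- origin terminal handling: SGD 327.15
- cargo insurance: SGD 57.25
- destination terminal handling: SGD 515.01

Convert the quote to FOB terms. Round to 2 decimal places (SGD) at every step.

FOB price: SGD 46265.92

Not relevant to the conversion: destination terminal, insurance — on the buyer under both terms; not part of either seller's price.
From EXW to FOB, the seller additionally bears: inland to port, export clearance, origin terminal.
FOB price = 44352.72 + 1491.66 + 94.39 + 327.15 = 46265.92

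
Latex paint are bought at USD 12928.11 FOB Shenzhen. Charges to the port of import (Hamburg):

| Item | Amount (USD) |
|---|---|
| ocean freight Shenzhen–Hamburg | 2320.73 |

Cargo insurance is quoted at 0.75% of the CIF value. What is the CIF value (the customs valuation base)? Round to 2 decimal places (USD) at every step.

Let C be the CIF value. C = FOB price + freight + 0.75% × C
C − 0.75% × C = 12928.11 + 2320.73
0.9925 × C = 15248.84
C = 15248.84 / 0.9925 = 15364.07
Insurance premium = 0.75% × 15364.07 = 115.23

CIF value: USD 15364.07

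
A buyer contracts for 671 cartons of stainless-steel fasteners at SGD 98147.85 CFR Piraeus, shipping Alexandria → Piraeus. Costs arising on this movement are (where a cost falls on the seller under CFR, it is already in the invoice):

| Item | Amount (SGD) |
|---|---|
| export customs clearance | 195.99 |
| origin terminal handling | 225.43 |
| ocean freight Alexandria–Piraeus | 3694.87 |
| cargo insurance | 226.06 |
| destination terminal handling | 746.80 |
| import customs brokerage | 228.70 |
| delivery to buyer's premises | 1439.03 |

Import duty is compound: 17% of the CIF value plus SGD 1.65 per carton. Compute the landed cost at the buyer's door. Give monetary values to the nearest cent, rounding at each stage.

Total landed cost: SGD 118619.15

CFR: the seller pays costs through ocean freight to the destination port, but not insurance.
Already in the invoice (seller's account under CFR): export clearance, origin terminal, freight — exclude.
CIF value = CFR price + insurance = 98147.85 + 226.06 = 98373.91
Ad valorem component: 98373.91 × 17% = 16723.56
Specific component: 671 × 1.65 = 1107.15
Import duty = 16723.56 + 1107.15 = 17830.71
Buyer bears: insurance 226.06 + destination terminal 746.80 + brokerage 228.70 + delivery 1439.03 + duty 17830.71 = 20471.30
Landed cost = invoice 98147.85 + 20471.30 = 118619.15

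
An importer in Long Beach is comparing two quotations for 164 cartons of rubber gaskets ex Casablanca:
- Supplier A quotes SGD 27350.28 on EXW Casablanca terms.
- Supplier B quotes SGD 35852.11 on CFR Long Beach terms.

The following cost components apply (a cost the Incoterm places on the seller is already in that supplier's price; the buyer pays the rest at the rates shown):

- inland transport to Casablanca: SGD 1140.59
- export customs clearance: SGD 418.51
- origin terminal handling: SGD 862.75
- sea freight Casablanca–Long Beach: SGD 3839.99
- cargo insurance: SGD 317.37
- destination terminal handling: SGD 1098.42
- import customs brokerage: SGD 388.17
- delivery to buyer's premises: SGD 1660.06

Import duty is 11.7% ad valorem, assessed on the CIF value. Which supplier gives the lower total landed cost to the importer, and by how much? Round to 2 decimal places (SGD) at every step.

Supplier A (EXW):
CIF value = EXW price + inland to port + export clearance + origin terminal + freight + insurance = 27350.28 + 1140.59 + 418.51 + 862.75 + 3839.99 + 317.37 = 33929.49
Import duty = 33929.49 × 11.7% = 3969.75
Buyer bears (A): 1140.59 + 418.51 + 862.75 + 3839.99 + 317.37 + 1098.42 + 388.17 + 1660.06 = 9725.86
Landed cost (A) = invoice 27350.28 + 9725.86 + duty 3969.75 = 41045.89
Supplier B (CFR):
CIF value = CFR price + insurance = 35852.11 + 317.37 = 36169.48
Import duty = 36169.48 × 11.7% = 4231.83
Buyer bears (B): 317.37 + 1098.42 + 388.17 + 1660.06 = 3464.02
Landed cost (B) = invoice 35852.11 + 3464.02 + duty 4231.83 = 43547.96
Difference = |41045.89 − 43547.96| = 2502.07

Supplier A is cheaper by SGD 2502.07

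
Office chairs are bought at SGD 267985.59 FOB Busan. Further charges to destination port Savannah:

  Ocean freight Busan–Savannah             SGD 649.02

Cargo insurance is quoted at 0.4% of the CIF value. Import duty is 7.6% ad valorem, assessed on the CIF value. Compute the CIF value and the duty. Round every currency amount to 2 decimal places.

CIF value: SGD 269713.46; import duty: SGD 20498.22

Let C be the CIF value. C = FOB price + freight + 0.4% × C
C − 0.4% × C = 267985.59 + 649.02
0.996 × C = 268634.61
C = 268634.61 / 0.996 = 269713.46
Insurance premium = 0.4% × 269713.46 = 1078.85
Import duty = 269713.46 × 7.6% = 20498.22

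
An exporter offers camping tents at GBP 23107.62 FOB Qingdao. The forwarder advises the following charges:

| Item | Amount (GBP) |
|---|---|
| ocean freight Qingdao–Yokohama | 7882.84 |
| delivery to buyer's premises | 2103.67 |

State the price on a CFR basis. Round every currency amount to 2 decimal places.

CFR price: GBP 30990.46

Not relevant to the conversion: delivery — on the buyer under both terms; not part of either seller's price.
From FOB to CFR, the seller additionally bears: freight.
CFR price = 23107.62 + 7882.84 = 30990.46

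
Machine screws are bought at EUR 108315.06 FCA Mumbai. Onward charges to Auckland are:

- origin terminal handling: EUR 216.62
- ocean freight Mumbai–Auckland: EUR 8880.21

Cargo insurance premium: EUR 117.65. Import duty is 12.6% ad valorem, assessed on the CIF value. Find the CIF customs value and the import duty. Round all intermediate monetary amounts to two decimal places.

CIF = FCA price + pre-shipment costs + freight + insurance
CIF = 108315.06 + 216.62 + 8880.21 + 117.65 = 117529.54
Import duty = 117529.54 × 12.6% = 14808.72

CIF value: EUR 117529.54; import duty: EUR 14808.72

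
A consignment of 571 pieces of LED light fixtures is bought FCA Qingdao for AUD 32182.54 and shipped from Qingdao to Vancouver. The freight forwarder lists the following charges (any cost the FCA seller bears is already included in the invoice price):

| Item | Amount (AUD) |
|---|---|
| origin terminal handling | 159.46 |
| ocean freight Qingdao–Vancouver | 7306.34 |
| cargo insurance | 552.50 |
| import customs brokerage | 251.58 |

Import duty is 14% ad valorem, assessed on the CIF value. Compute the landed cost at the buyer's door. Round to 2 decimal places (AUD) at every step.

Total landed cost: AUD 46080.54

FCA: the seller delivers export-cleared goods to the carrier; the buyer bears costs from that point.
CIF value = FCA price + origin terminal + freight + insurance = 32182.54 + 159.46 + 7306.34 + 552.50 = 40200.84
Import duty = 40200.84 × 14% = 5628.12
Buyer bears: origin terminal 159.46 + freight 7306.34 + insurance 552.50 + brokerage 251.58 + duty 5628.12 = 13898.00
Landed cost = invoice 32182.54 + 13898.00 = 46080.54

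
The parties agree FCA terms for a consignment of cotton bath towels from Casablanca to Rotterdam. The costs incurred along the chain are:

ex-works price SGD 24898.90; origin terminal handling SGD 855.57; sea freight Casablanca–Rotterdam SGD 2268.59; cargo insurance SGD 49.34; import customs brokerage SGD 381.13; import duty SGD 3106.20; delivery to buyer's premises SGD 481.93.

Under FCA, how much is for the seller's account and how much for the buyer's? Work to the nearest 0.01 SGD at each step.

FCA: the seller delivers export-cleared goods to the carrier; the buyer bears costs from that point.
Seller's account: goods 24898.90 = 24898.90
Buyer's account: origin terminal 855.57 + freight 2268.59 + insurance 49.34 + brokerage 381.13 + duty 3106.20 + delivery 481.93 = 7142.76

Seller: SGD 24898.90; buyer: SGD 7142.76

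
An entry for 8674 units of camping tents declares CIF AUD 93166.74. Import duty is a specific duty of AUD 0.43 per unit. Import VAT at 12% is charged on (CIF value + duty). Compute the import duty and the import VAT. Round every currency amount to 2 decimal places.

Import duty = 8674 × 0.43 = 3729.82
VAT base = CIF + duty = 93166.74 + 3729.82 = 96896.56
Import VAT = 96896.56 × 12% = 11627.59

Import duty: AUD 3729.82; import VAT: AUD 11627.59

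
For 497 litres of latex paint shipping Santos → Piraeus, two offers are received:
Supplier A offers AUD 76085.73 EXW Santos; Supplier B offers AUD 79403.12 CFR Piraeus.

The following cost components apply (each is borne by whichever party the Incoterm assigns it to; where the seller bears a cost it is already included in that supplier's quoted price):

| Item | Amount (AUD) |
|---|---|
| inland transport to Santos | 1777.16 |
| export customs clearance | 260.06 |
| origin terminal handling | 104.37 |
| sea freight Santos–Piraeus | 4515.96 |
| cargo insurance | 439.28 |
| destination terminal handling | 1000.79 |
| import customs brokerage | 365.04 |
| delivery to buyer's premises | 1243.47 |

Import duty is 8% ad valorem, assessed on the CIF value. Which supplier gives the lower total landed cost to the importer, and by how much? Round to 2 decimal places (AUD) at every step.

Supplier A (EXW):
CIF value = EXW price + inland to port + export clearance + origin terminal + freight + insurance = 76085.73 + 1777.16 + 260.06 + 104.37 + 4515.96 + 439.28 = 83182.56
Import duty = 83182.56 × 8% = 6654.60
Buyer bears (A): 1777.16 + 260.06 + 104.37 + 4515.96 + 439.28 + 1000.79 + 365.04 + 1243.47 = 9706.13
Landed cost (A) = invoice 76085.73 + 9706.13 + duty 6654.60 = 92446.46
Supplier B (CFR):
CIF value = CFR price + insurance = 79403.12 + 439.28 = 79842.40
Import duty = 79842.40 × 8% = 6387.39
Buyer bears (B): 439.28 + 1000.79 + 365.04 + 1243.47 = 3048.58
Landed cost (B) = invoice 79403.12 + 3048.58 + duty 6387.39 = 88839.09
Difference = |92446.46 − 88839.09| = 3607.37

Supplier B is cheaper by AUD 3607.37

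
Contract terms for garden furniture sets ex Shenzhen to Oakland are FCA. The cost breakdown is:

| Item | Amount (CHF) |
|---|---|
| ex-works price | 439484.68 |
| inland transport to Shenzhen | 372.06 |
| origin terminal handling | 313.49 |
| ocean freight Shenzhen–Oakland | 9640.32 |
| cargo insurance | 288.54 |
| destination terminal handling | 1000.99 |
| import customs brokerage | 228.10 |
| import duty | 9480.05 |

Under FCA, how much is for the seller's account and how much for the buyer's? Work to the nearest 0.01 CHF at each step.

Seller: CHF 439856.74; buyer: CHF 20951.49

FCA: the seller delivers export-cleared goods to the carrier; the buyer bears costs from that point.
Seller's account: goods 439484.68 + inland to port 372.06 = 439856.74
Buyer's account: origin terminal 313.49 + freight 9640.32 + insurance 288.54 + destination terminal 1000.99 + brokerage 228.10 + duty 9480.05 = 20951.49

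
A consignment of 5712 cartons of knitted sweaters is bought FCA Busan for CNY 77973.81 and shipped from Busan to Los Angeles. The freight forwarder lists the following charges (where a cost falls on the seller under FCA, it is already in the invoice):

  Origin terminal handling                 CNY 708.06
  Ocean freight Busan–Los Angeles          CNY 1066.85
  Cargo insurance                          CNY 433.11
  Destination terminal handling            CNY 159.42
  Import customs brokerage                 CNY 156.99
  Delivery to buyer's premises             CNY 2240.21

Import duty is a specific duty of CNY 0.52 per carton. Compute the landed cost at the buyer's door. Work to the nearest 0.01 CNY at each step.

FCA: the seller delivers export-cleared goods to the carrier; the buyer bears costs from that point.
CIF value = FCA price + origin terminal + freight + insurance = 77973.81 + 708.06 + 1066.85 + 433.11 = 80181.83
Import duty = 5712 × 0.52 = 2970.24
Buyer bears: origin terminal 708.06 + freight 1066.85 + insurance 433.11 + destination terminal 159.42 + brokerage 156.99 + delivery 2240.21 + duty 2970.24 = 7734.88
Landed cost = invoice 77973.81 + 7734.88 = 85708.69

Total landed cost: CNY 85708.69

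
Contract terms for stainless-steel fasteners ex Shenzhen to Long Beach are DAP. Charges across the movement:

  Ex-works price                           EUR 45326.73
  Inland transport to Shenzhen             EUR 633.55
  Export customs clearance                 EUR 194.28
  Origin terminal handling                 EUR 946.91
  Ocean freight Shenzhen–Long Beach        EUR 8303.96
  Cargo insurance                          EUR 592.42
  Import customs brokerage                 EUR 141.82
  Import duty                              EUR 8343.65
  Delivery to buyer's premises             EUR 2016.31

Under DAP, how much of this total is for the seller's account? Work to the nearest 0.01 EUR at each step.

Seller's account: EUR 58014.16

DAP: the seller bears all costs to the named destination except import duty and clearance.
Seller's account: goods 45326.73 + inland to port 633.55 + export clearance 194.28 + origin terminal 946.91 + freight 8303.96 + insurance 592.42 + delivery 2016.31 = 58014.16
Buyer's account: brokerage 141.82 + duty 8343.65 = 8485.47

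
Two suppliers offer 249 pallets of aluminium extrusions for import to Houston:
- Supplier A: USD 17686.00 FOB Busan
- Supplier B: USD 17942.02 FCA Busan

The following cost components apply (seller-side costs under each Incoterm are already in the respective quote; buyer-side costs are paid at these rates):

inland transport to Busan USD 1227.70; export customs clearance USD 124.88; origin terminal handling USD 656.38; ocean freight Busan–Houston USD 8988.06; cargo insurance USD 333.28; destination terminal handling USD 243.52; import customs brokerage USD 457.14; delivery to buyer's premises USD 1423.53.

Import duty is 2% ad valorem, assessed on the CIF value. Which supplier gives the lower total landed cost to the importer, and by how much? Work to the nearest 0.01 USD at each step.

Supplier A (FOB):
CIF value = FOB price + freight + insurance = 17686.00 + 8988.06 + 333.28 = 27007.34
Import duty = 27007.34 × 2% = 540.15
Buyer bears (A): 8988.06 + 333.28 + 243.52 + 457.14 + 1423.53 = 11445.53
Landed cost (A) = invoice 17686.00 + 11445.53 + duty 540.15 = 29671.68
Supplier B (FCA):
CIF value = FCA price + origin terminal + freight + insurance = 17942.02 + 656.38 + 8988.06 + 333.28 = 27919.74
Import duty = 27919.74 × 2% = 558.39
Buyer bears (B): 656.38 + 8988.06 + 333.28 + 243.52 + 457.14 + 1423.53 = 12101.91
Landed cost (B) = invoice 17942.02 + 12101.91 + duty 558.39 = 30602.32
Difference = |29671.68 − 30602.32| = 930.64

Supplier A is cheaper by USD 930.64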